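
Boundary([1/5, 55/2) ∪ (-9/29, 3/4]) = {-9/29, 55/2}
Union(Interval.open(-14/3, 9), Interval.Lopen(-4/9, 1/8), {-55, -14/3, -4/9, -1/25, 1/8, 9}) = Union({-55}, Interval(-14/3, 9))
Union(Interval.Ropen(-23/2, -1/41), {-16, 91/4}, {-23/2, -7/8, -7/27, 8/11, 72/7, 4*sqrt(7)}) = Union({-16, 8/11, 72/7, 91/4, 4*sqrt(7)}, Interval.Ropen(-23/2, -1/41))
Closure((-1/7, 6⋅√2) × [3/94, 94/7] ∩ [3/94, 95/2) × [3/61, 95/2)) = [3/94, 6⋅√2] × [3/61, 94/7]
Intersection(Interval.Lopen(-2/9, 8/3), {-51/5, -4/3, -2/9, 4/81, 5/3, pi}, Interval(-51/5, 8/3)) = {4/81, 5/3}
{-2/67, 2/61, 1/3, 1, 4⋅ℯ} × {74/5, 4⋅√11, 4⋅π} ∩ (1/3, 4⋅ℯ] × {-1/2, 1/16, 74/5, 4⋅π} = {1, 4⋅ℯ} × {74/5, 4⋅π}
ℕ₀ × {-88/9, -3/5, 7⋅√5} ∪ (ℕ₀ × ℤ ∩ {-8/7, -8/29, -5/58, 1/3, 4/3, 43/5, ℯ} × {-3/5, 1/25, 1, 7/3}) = ℕ₀ × {-88/9, -3/5, 7⋅√5}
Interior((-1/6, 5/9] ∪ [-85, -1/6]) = (-85, 5/9)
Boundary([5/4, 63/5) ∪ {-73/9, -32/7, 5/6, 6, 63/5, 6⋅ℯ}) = {-73/9, -32/7, 5/6, 5/4, 63/5, 6⋅ℯ}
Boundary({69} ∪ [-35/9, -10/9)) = {-35/9, -10/9, 69}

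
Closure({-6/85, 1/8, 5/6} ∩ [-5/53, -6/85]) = {-6/85}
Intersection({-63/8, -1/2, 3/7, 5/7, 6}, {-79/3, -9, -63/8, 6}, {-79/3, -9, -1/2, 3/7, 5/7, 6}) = {6}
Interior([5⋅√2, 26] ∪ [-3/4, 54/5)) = (-3/4, 26)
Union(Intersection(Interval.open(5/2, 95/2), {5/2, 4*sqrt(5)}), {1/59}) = {1/59, 4*sqrt(5)}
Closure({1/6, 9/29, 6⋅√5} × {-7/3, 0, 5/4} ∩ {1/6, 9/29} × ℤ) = {1/6, 9/29} × {0}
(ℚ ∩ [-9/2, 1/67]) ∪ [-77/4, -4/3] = [-77/4, -4/3] ∪ (ℚ ∩ [-9/2, 1/67])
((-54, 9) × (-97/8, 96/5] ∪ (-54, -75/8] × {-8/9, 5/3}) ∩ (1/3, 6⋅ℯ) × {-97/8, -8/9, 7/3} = (1/3, 9) × {-8/9, 7/3}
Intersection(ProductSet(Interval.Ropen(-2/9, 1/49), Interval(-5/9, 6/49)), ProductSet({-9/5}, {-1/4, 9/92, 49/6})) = EmptySet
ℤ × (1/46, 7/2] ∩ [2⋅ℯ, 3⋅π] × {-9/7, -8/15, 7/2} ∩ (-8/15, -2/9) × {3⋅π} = ∅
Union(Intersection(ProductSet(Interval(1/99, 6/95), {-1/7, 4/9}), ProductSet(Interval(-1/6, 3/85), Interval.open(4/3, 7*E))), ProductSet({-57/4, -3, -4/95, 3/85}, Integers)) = ProductSet({-57/4, -3, -4/95, 3/85}, Integers)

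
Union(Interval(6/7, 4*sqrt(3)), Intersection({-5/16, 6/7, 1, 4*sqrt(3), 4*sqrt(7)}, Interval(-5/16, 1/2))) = Union({-5/16}, Interval(6/7, 4*sqrt(3)))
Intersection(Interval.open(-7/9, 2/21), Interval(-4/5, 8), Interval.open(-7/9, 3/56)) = Interval.open(-7/9, 3/56)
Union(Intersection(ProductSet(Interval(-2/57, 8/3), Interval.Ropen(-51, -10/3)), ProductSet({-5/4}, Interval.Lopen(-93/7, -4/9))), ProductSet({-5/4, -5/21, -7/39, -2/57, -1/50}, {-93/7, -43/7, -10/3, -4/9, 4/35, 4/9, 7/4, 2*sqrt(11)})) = ProductSet({-5/4, -5/21, -7/39, -2/57, -1/50}, {-93/7, -43/7, -10/3, -4/9, 4/35, 4/9, 7/4, 2*sqrt(11)})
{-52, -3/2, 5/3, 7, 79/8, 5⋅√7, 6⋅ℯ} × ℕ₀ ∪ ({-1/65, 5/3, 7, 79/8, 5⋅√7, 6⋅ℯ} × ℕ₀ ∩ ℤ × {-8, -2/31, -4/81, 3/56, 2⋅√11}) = {-52, -3/2, 5/3, 7, 79/8, 5⋅√7, 6⋅ℯ} × ℕ₀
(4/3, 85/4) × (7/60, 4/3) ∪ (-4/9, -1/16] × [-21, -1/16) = ((-4/9, -1/16] × [-21, -1/16)) ∪ ((4/3, 85/4) × (7/60, 4/3))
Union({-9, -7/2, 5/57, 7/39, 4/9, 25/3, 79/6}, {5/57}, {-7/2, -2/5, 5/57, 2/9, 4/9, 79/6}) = {-9, -7/2, -2/5, 5/57, 7/39, 2/9, 4/9, 25/3, 79/6}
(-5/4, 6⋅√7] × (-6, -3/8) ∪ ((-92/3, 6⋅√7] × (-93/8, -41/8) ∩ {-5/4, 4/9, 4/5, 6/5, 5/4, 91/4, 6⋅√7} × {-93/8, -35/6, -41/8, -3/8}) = ({-5/4, 4/9, 4/5, 6/5, 5/4, 6⋅√7} × {-35/6}) ∪ ((-5/4, 6⋅√7] × (-6, -3/8))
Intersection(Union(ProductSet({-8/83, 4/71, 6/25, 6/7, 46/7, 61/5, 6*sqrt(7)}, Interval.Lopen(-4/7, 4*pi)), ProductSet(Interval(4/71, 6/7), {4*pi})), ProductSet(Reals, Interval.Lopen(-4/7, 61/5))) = ProductSet({-8/83, 4/71, 6/25, 6/7, 46/7, 61/5, 6*sqrt(7)}, Interval.Lopen(-4/7, 61/5))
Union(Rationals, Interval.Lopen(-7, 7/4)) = Union(Interval(-7, 7/4), Rationals)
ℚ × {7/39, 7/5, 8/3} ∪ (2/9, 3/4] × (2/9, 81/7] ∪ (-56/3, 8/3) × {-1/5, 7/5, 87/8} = (ℚ × {7/39, 7/5, 8/3}) ∪ ((-56/3, 8/3) × {-1/5, 7/5, 87/8}) ∪ ((2/9, 3/4] × (2/9, 81/7])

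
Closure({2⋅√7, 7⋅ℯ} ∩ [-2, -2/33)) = ∅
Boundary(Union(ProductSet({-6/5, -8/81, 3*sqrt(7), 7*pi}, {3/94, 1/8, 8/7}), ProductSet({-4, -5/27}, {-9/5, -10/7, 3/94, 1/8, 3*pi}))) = Union(ProductSet({-4, -5/27}, {-9/5, -10/7, 3/94, 1/8, 3*pi}), ProductSet({-6/5, -8/81, 3*sqrt(7), 7*pi}, {3/94, 1/8, 8/7}))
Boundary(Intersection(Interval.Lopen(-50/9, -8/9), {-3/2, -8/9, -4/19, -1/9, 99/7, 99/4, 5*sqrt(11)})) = {-3/2, -8/9}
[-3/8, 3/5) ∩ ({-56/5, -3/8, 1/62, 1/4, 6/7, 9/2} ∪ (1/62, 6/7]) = {-3/8} ∪ [1/62, 3/5)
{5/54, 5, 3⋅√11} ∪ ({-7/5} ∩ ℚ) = {-7/5, 5/54, 5, 3⋅√11}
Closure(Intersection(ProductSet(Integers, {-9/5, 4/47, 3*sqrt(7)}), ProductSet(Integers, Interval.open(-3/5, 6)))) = ProductSet(Integers, {4/47})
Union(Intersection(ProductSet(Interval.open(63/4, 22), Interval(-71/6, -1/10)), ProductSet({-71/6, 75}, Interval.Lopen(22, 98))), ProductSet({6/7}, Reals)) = ProductSet({6/7}, Reals)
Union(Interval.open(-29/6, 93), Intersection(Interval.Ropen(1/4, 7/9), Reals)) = Interval.open(-29/6, 93)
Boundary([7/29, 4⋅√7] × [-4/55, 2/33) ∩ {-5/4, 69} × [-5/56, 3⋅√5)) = ∅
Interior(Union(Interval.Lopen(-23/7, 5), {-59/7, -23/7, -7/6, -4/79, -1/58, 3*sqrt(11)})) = Interval.open(-23/7, 5)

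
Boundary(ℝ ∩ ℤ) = ℤ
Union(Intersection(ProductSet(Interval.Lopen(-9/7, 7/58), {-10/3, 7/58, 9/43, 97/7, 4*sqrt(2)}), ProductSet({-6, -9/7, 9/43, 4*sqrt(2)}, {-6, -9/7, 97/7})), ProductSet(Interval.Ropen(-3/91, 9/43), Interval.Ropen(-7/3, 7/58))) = ProductSet(Interval.Ropen(-3/91, 9/43), Interval.Ropen(-7/3, 7/58))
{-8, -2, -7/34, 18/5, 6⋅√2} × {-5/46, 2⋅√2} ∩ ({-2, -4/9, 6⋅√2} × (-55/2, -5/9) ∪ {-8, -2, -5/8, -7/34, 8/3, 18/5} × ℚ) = {-8, -2, -7/34, 18/5} × {-5/46}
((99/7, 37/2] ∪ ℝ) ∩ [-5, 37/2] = [-5, 37/2]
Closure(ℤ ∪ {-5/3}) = ℤ ∪ {-5/3}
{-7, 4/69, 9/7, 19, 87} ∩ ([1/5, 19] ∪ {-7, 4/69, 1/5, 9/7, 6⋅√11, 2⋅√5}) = {-7, 4/69, 9/7, 19}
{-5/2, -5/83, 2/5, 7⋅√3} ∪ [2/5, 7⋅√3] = {-5/2, -5/83} ∪ [2/5, 7⋅√3]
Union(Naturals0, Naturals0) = Naturals0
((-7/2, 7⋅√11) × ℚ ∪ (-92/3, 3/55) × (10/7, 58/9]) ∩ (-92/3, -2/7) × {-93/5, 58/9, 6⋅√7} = ((-92/3, -2/7) × {58/9}) ∪ ((-7/2, -2/7) × {-93/5, 58/9})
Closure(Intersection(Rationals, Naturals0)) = Naturals0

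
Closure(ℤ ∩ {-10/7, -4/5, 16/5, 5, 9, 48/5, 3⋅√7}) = {5, 9}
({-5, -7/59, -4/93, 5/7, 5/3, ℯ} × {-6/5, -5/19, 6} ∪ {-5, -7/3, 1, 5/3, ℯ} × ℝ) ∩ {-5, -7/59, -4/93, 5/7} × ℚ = ({-5} × ℚ) ∪ ({-5, -7/59, -4/93, 5/7} × {-6/5, -5/19, 6})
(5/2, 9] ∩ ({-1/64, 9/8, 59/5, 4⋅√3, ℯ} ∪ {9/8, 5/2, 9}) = {9, 4⋅√3, ℯ}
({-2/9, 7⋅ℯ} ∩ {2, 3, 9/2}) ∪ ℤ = ℤ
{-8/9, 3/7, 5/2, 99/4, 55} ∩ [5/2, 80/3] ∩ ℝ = {5/2, 99/4}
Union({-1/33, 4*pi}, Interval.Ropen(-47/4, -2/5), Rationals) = Union({4*pi}, Interval(-47/4, -2/5), Rationals)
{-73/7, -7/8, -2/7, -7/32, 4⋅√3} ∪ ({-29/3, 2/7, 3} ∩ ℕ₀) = {-73/7, -7/8, -2/7, -7/32, 3, 4⋅√3}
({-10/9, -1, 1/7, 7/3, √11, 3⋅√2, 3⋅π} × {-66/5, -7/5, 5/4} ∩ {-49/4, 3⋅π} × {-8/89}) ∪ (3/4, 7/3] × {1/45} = (3/4, 7/3] × {1/45}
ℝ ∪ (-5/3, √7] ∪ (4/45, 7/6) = (-∞, ∞)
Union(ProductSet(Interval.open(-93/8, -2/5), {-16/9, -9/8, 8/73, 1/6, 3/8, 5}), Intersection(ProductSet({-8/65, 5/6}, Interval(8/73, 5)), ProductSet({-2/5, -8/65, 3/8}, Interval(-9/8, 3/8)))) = Union(ProductSet({-8/65}, Interval(8/73, 3/8)), ProductSet(Interval.open(-93/8, -2/5), {-16/9, -9/8, 8/73, 1/6, 3/8, 5}))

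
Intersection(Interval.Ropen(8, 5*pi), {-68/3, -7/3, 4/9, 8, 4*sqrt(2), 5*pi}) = {8}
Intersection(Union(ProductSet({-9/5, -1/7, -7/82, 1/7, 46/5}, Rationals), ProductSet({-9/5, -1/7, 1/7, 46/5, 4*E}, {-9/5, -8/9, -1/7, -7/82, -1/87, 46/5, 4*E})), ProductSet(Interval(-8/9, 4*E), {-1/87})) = ProductSet({-1/7, -7/82, 1/7, 46/5, 4*E}, {-1/87})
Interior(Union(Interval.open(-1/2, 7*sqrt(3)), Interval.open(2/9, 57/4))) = Interval.open(-1/2, 57/4)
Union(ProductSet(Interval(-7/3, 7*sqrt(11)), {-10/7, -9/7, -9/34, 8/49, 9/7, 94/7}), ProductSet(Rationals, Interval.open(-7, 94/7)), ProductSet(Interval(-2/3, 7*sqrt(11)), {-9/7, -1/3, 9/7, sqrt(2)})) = Union(ProductSet(Interval(-7/3, 7*sqrt(11)), {-10/7, -9/7, -9/34, 8/49, 9/7, 94/7}), ProductSet(Interval(-2/3, 7*sqrt(11)), {-9/7, -1/3, 9/7, sqrt(2)}), ProductSet(Rationals, Interval.open(-7, 94/7)))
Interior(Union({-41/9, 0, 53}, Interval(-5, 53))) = Interval.open(-5, 53)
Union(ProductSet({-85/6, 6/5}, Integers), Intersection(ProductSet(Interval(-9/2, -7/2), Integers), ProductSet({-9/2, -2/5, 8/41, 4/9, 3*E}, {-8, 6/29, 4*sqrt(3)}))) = Union(ProductSet({-9/2}, {-8}), ProductSet({-85/6, 6/5}, Integers))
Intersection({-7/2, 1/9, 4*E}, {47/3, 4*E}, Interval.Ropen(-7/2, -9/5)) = EmptySet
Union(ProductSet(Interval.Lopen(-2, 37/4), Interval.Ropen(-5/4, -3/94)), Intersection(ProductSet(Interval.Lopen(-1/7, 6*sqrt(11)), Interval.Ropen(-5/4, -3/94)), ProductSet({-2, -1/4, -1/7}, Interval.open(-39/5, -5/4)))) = ProductSet(Interval.Lopen(-2, 37/4), Interval.Ropen(-5/4, -3/94))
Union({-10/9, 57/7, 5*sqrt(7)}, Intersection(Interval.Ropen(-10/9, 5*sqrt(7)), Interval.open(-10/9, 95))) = Interval(-10/9, 5*sqrt(7))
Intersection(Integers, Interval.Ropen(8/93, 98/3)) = Range(1, 33, 1)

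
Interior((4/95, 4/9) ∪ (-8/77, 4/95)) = (-8/77, 4/95) ∪ (4/95, 4/9)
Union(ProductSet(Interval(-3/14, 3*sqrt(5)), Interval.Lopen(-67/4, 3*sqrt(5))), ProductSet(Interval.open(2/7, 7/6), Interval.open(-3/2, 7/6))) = ProductSet(Interval(-3/14, 3*sqrt(5)), Interval.Lopen(-67/4, 3*sqrt(5)))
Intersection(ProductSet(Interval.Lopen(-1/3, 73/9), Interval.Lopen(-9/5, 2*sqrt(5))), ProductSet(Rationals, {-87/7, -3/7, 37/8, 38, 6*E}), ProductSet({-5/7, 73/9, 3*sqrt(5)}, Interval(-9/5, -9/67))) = ProductSet({73/9}, {-3/7})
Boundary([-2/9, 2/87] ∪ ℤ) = {-2/9, 2/87} ∪ (ℤ \ (-2/9, 2/87))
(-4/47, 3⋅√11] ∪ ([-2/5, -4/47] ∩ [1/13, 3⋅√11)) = (-4/47, 3⋅√11]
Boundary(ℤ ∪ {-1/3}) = ℤ ∪ {-1/3}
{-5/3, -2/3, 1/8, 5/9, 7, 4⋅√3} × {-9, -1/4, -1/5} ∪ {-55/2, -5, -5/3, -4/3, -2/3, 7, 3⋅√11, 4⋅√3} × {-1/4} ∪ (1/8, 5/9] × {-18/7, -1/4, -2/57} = ((1/8, 5/9] × {-18/7, -1/4, -2/57}) ∪ ({-5/3, -2/3, 1/8, 5/9, 7, 4⋅√3} × {-9, -1/4, -1/5}) ∪ ({-55/2, -5, -5/3, -4/3, -2/3, 7, 3⋅√11, 4⋅√3} × {-1/4})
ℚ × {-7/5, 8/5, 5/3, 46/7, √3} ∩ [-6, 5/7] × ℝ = (ℚ ∩ [-6, 5/7]) × {-7/5, 8/5, 5/3, 46/7, √3}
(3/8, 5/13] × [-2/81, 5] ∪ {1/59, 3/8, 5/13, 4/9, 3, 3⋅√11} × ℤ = ((3/8, 5/13] × [-2/81, 5]) ∪ ({1/59, 3/8, 5/13, 4/9, 3, 3⋅√11} × ℤ)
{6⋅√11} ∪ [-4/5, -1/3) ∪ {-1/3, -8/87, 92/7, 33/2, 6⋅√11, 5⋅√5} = [-4/5, -1/3] ∪ {-8/87, 92/7, 33/2, 6⋅√11, 5⋅√5}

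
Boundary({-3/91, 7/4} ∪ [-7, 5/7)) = {-7, 5/7, 7/4}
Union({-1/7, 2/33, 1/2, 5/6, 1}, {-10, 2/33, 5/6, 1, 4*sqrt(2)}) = {-10, -1/7, 2/33, 1/2, 5/6, 1, 4*sqrt(2)}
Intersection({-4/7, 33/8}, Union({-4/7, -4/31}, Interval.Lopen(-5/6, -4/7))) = {-4/7}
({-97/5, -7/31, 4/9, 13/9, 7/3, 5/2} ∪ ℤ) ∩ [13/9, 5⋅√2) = {13/9, 7/3, 5/2} ∪ {2, 3, …, 7}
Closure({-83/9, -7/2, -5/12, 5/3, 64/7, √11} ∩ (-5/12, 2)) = {5/3}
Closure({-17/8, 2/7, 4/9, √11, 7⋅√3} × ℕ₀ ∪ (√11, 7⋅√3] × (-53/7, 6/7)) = ({-17/8, 2/7, 4/9, √11, 7⋅√3} × ℕ₀) ∪ ({√11, 7⋅√3} × [-53/7, 6/7]) ∪ ([√11, 7⋅√3] × {-53/7, 6/7}) ∪ ((√11, 7⋅√3] × (-53/7, 6/7))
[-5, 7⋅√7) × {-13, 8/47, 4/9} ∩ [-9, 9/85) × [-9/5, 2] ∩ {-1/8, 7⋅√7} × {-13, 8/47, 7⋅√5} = {-1/8} × {8/47}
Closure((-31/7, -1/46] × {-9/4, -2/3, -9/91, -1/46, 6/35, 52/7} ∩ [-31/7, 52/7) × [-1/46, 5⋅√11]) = [-31/7, -1/46] × {-1/46, 6/35, 52/7}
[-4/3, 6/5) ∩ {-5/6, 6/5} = {-5/6}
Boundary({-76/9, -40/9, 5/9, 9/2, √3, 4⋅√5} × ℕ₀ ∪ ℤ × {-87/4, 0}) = (ℤ × {-87/4, 0}) ∪ ({-76/9, -40/9, 5/9, 9/2, √3, 4⋅√5} × ℕ₀)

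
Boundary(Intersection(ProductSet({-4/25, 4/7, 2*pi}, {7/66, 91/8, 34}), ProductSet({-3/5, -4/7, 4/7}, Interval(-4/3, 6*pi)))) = ProductSet({4/7}, {7/66, 91/8})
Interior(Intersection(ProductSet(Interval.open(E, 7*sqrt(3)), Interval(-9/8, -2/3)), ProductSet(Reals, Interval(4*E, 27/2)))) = EmptySet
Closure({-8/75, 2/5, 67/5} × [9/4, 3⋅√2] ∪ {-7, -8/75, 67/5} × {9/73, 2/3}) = ({-7, -8/75, 67/5} × {9/73, 2/3}) ∪ ({-8/75, 2/5, 67/5} × [9/4, 3⋅√2])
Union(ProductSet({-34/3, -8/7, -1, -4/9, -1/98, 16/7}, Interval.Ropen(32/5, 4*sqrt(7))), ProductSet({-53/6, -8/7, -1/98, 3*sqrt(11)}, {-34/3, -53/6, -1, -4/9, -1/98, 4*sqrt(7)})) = Union(ProductSet({-53/6, -8/7, -1/98, 3*sqrt(11)}, {-34/3, -53/6, -1, -4/9, -1/98, 4*sqrt(7)}), ProductSet({-34/3, -8/7, -1, -4/9, -1/98, 16/7}, Interval.Ropen(32/5, 4*sqrt(7))))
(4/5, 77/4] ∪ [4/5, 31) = [4/5, 31)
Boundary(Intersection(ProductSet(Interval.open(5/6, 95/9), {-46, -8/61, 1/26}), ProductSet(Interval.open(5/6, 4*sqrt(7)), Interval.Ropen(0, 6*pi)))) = ProductSet(Interval(5/6, 95/9), {1/26})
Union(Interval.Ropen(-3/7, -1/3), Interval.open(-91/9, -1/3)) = Interval.open(-91/9, -1/3)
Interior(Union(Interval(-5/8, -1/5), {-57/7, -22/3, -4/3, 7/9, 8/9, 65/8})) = Interval.open(-5/8, -1/5)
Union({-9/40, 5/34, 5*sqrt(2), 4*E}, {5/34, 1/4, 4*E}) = {-9/40, 5/34, 1/4, 5*sqrt(2), 4*E}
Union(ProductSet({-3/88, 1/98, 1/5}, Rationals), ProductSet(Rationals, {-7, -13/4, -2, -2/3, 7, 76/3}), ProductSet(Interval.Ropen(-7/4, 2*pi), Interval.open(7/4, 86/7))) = Union(ProductSet({-3/88, 1/98, 1/5}, Rationals), ProductSet(Interval.Ropen(-7/4, 2*pi), Interval.open(7/4, 86/7)), ProductSet(Rationals, {-7, -13/4, -2, -2/3, 7, 76/3}))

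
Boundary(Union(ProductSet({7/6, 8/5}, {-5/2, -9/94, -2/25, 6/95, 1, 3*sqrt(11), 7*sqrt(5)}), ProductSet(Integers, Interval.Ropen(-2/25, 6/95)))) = Union(ProductSet({7/6, 8/5}, {-5/2, -9/94, -2/25, 6/95, 1, 3*sqrt(11), 7*sqrt(5)}), ProductSet(Integers, Interval(-2/25, 6/95)))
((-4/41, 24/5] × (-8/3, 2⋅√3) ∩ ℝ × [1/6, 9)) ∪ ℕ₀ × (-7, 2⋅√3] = (ℕ₀ × (-7, 2⋅√3]) ∪ ((-4/41, 24/5] × [1/6, 2⋅√3))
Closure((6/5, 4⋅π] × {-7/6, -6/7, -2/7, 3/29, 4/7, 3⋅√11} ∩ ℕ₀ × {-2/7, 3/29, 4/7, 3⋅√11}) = {2, 3, …, 12} × {-2/7, 3/29, 4/7, 3⋅√11}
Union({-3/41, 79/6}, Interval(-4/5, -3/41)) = Union({79/6}, Interval(-4/5, -3/41))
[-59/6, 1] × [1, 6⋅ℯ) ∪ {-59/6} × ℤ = ({-59/6} × ℤ) ∪ ([-59/6, 1] × [1, 6⋅ℯ))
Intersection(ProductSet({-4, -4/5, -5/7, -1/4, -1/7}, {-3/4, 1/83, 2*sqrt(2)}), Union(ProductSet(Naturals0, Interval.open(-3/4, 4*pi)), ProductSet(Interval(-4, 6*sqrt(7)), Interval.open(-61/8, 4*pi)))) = ProductSet({-4, -4/5, -5/7, -1/4, -1/7}, {-3/4, 1/83, 2*sqrt(2)})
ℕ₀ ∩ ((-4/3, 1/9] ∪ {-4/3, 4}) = {0} ∪ {4}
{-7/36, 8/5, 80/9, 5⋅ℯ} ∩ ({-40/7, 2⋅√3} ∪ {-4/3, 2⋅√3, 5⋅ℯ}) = {5⋅ℯ}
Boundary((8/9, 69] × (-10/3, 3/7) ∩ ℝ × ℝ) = ({8/9, 69} × [-10/3, 3/7]) ∪ ([8/9, 69] × {-10/3, 3/7})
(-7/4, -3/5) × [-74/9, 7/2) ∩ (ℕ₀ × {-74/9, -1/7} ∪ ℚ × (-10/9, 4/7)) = (ℚ ∩ (-7/4, -3/5)) × (-10/9, 4/7)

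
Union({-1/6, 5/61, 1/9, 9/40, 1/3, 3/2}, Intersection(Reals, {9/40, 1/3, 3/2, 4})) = {-1/6, 5/61, 1/9, 9/40, 1/3, 3/2, 4}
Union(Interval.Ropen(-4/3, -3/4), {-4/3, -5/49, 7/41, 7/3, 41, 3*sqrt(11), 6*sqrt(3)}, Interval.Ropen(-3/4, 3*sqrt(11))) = Union({41, 6*sqrt(3)}, Interval(-4/3, 3*sqrt(11)))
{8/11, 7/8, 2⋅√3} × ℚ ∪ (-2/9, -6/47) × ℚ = ((-2/9, -6/47) ∪ {8/11, 7/8, 2⋅√3}) × ℚ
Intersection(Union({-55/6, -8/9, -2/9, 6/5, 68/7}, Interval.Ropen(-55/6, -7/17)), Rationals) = Union({-2/9, 6/5, 68/7}, Intersection(Interval.Ropen(-55/6, -7/17), Rationals))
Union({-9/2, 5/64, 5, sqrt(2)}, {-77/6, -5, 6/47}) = {-77/6, -5, -9/2, 5/64, 6/47, 5, sqrt(2)}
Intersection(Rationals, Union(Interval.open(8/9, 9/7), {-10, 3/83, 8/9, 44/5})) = Union({-10, 3/83, 44/5}, Intersection(Interval.Ropen(8/9, 9/7), Rationals))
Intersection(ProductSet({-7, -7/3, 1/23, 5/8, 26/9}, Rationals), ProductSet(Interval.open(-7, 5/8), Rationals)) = ProductSet({-7/3, 1/23}, Rationals)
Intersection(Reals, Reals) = Reals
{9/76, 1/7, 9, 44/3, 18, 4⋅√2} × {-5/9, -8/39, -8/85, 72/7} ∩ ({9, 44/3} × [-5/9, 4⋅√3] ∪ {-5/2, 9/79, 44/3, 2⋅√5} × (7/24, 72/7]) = ({44/3} × {72/7}) ∪ ({9, 44/3} × {-5/9, -8/39, -8/85})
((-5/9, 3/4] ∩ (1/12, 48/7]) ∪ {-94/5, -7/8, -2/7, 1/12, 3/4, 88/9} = {-94/5, -7/8, -2/7, 88/9} ∪ [1/12, 3/4]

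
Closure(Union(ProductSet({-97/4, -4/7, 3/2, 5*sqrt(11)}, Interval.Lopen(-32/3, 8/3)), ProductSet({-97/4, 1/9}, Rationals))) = Union(ProductSet({-97/4, 1/9}, Reals), ProductSet({-97/4, -4/7, 3/2, 5*sqrt(11)}, Interval(-32/3, 8/3)))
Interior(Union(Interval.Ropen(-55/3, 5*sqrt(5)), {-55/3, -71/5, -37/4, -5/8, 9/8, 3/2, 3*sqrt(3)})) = Interval.open(-55/3, 5*sqrt(5))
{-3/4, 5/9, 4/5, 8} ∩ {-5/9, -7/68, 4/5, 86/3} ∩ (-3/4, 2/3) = ∅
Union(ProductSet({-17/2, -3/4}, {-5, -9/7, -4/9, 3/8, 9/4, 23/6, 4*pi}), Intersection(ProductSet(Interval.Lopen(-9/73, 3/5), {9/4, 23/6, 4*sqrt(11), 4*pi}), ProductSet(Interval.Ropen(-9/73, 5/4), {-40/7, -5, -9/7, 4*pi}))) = Union(ProductSet({-17/2, -3/4}, {-5, -9/7, -4/9, 3/8, 9/4, 23/6, 4*pi}), ProductSet(Interval.Lopen(-9/73, 3/5), {4*pi}))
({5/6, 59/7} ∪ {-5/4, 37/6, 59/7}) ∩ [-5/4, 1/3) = {-5/4}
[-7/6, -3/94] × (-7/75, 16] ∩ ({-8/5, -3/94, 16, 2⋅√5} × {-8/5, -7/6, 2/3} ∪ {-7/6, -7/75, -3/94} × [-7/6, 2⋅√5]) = {-7/6, -7/75, -3/94} × (-7/75, 2⋅√5]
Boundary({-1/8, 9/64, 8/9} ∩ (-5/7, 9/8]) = {-1/8, 9/64, 8/9}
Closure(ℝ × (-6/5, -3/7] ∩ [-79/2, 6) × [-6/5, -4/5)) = ({-79/2, 6} × [-6/5, -4/5]) ∪ ([-79/2, 6] × {-6/5, -4/5}) ∪ ([-79/2, 6) × (-6/5, -4/5))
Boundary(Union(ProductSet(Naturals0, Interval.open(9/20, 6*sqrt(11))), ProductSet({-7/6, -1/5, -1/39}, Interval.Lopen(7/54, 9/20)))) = Union(ProductSet({-7/6, -1/5, -1/39}, Interval(7/54, 9/20)), ProductSet(Naturals0, Interval(9/20, 6*sqrt(11))))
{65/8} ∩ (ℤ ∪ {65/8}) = {65/8}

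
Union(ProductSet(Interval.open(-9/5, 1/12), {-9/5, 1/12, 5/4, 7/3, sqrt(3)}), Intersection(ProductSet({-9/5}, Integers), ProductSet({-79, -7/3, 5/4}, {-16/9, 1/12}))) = ProductSet(Interval.open(-9/5, 1/12), {-9/5, 1/12, 5/4, 7/3, sqrt(3)})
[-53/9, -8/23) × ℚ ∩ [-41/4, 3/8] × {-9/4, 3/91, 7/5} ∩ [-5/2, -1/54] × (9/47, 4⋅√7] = [-5/2, -8/23) × {7/5}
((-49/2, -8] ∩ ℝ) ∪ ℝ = (-∞, ∞)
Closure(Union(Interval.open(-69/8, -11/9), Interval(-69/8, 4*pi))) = Interval(-69/8, 4*pi)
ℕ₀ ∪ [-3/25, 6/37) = [-3/25, 6/37) ∪ ℕ₀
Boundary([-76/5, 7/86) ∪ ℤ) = {-76/5, 7/86} ∪ (ℤ \ (-76/5, 7/86))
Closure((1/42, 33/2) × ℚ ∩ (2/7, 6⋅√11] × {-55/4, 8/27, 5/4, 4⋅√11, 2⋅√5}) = [2/7, 33/2] × {-55/4, 8/27, 5/4}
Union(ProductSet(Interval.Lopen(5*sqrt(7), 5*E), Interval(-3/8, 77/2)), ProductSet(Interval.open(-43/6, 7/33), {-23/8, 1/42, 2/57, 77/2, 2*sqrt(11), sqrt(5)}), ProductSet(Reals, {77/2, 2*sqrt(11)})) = Union(ProductSet(Interval.open(-43/6, 7/33), {-23/8, 1/42, 2/57, 77/2, 2*sqrt(11), sqrt(5)}), ProductSet(Interval.Lopen(5*sqrt(7), 5*E), Interval(-3/8, 77/2)), ProductSet(Reals, {77/2, 2*sqrt(11)}))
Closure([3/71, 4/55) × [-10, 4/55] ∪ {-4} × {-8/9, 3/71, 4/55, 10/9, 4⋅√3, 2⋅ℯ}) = ([3/71, 4/55] × [-10, 4/55]) ∪ ({-4} × {-8/9, 3/71, 4/55, 10/9, 4⋅√3, 2⋅ℯ})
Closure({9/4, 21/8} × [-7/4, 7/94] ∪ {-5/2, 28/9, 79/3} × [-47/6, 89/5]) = ({9/4, 21/8} × [-7/4, 7/94]) ∪ ({-5/2, 28/9, 79/3} × [-47/6, 89/5])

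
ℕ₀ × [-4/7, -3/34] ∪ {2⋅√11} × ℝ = (ℕ₀ × [-4/7, -3/34]) ∪ ({2⋅√11} × ℝ)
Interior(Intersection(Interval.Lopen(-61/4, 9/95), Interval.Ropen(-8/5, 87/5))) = Interval.open(-8/5, 9/95)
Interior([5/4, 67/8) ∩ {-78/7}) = ∅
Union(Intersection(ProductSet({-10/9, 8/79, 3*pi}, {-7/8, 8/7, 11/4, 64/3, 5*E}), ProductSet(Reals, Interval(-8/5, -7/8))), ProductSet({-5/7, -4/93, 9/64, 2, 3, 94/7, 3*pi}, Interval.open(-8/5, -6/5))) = Union(ProductSet({-10/9, 8/79, 3*pi}, {-7/8}), ProductSet({-5/7, -4/93, 9/64, 2, 3, 94/7, 3*pi}, Interval.open(-8/5, -6/5)))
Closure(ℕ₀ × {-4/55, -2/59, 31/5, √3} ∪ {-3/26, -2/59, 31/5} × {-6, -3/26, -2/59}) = ({-3/26, -2/59, 31/5} × {-6, -3/26, -2/59}) ∪ (ℕ₀ × {-4/55, -2/59, 31/5, √3})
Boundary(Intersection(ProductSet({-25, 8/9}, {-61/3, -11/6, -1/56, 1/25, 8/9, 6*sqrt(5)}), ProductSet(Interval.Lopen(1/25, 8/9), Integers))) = EmptySet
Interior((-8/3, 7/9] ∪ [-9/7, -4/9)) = (-8/3, 7/9)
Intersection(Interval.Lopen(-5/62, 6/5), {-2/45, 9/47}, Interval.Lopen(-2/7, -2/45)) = {-2/45}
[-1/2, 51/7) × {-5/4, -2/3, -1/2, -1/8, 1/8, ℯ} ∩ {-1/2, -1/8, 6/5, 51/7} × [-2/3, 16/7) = {-1/2, -1/8, 6/5} × {-2/3, -1/2, -1/8, 1/8}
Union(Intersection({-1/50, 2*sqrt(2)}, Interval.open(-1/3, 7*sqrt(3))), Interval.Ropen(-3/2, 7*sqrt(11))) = Interval.Ropen(-3/2, 7*sqrt(11))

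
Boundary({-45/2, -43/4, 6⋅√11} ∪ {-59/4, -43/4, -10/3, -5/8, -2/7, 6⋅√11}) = {-45/2, -59/4, -43/4, -10/3, -5/8, -2/7, 6⋅√11}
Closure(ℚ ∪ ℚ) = ℝ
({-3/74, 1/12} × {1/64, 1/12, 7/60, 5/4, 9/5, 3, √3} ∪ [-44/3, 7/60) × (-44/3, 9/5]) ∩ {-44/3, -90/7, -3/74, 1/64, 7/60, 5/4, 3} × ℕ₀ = ({-3/74} × {3}) ∪ ({-44/3, -90/7, -3/74, 1/64} × {0, 1})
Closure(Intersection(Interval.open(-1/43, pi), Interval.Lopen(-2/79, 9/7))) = Interval(-1/43, 9/7)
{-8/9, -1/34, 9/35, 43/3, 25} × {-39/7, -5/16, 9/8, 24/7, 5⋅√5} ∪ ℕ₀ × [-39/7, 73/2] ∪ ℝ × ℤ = (ℝ × ℤ) ∪ (ℕ₀ × [-39/7, 73/2]) ∪ ({-8/9, -1/34, 9/35, 43/3, 25} × {-39/7, -5/16, 9/8, 24/7, 5⋅√5})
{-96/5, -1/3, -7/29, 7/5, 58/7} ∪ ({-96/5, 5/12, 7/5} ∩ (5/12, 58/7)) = {-96/5, -1/3, -7/29, 7/5, 58/7}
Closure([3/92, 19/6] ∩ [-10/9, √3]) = [3/92, √3]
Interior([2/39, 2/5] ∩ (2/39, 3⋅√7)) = (2/39, 2/5)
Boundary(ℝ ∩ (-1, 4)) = {-1, 4}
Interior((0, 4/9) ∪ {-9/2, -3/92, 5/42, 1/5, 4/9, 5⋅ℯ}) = (0, 4/9)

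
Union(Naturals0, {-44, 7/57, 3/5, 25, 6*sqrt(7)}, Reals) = Reals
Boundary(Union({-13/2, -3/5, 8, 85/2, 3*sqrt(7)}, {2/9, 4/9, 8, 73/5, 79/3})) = {-13/2, -3/5, 2/9, 4/9, 8, 73/5, 79/3, 85/2, 3*sqrt(7)}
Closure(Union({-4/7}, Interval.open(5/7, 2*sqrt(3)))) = Union({-4/7}, Interval(5/7, 2*sqrt(3)))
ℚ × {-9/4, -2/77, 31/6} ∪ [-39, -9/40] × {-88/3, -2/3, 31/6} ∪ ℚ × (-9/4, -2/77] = ([-39, -9/40] × {-88/3, -2/3, 31/6}) ∪ (ℚ × ([-9/4, -2/77] ∪ {31/6}))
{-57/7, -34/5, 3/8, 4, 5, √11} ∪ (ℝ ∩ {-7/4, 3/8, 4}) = {-57/7, -34/5, -7/4, 3/8, 4, 5, √11}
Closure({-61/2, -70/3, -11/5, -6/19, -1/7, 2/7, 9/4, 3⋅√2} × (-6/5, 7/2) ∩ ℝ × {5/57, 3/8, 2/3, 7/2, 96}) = {-61/2, -70/3, -11/5, -6/19, -1/7, 2/7, 9/4, 3⋅√2} × {5/57, 3/8, 2/3}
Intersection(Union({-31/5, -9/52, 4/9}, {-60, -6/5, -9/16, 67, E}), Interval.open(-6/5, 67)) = {-9/16, -9/52, 4/9, E}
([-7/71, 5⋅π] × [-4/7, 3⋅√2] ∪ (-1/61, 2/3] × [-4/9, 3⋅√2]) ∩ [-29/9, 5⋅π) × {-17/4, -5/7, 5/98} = [-7/71, 5⋅π) × {5/98}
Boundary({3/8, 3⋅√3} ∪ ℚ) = ℝ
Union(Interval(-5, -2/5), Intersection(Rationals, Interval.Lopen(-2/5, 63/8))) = Union(Intersection(Interval.Lopen(-2/5, 63/8), Rationals), Interval(-5, -2/5))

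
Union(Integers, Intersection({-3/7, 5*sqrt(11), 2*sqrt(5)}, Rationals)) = Union({-3/7}, Integers)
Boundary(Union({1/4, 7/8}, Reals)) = EmptySet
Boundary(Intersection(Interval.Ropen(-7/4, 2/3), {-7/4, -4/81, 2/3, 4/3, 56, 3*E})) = {-7/4, -4/81}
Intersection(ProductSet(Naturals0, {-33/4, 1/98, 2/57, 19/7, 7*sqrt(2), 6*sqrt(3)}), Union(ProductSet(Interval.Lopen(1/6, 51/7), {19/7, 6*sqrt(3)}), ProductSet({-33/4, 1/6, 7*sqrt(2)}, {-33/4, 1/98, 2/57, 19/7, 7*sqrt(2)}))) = ProductSet(Range(1, 8, 1), {19/7, 6*sqrt(3)})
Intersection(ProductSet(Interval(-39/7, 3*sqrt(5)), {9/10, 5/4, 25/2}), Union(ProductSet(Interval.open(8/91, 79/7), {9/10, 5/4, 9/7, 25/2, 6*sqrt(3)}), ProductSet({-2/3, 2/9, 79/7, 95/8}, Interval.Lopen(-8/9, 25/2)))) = ProductSet(Union({-2/3}, Interval.Lopen(8/91, 3*sqrt(5))), {9/10, 5/4, 25/2})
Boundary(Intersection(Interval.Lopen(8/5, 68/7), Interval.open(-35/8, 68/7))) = {8/5, 68/7}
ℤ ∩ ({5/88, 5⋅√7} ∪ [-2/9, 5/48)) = {0}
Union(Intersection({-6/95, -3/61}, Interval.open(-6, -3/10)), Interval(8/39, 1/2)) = Interval(8/39, 1/2)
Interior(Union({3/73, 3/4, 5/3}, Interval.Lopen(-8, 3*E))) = Interval.open(-8, 3*E)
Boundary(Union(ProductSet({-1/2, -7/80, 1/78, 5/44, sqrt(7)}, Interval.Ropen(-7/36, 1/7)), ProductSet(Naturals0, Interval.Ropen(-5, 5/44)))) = Union(ProductSet({-1/2, -7/80, 1/78, 5/44, sqrt(7)}, Interval(-7/36, 1/7)), ProductSet(Naturals0, Interval(-5, 5/44)))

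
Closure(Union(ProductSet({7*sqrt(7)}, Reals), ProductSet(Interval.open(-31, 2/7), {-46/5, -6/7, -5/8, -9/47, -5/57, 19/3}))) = Union(ProductSet({7*sqrt(7)}, Reals), ProductSet(Interval(-31, 2/7), {-46/5, -6/7, -5/8, -9/47, -5/57, 19/3}))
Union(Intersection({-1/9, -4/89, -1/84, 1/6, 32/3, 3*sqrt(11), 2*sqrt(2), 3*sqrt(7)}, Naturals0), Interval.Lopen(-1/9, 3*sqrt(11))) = Interval.Lopen(-1/9, 3*sqrt(11))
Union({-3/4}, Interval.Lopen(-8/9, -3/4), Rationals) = Union(Interval(-8/9, -3/4), Rationals)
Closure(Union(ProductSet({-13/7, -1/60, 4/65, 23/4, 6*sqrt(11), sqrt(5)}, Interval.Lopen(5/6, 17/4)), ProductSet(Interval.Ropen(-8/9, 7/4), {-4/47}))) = Union(ProductSet({-13/7, -1/60, 4/65, 23/4, 6*sqrt(11), sqrt(5)}, Interval(5/6, 17/4)), ProductSet(Interval(-8/9, 7/4), {-4/47}))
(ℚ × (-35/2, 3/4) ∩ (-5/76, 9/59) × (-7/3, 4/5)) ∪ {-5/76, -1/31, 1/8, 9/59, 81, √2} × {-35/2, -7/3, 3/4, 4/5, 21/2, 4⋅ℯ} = ((ℚ ∩ (-5/76, 9/59)) × (-7/3, 3/4)) ∪ ({-5/76, -1/31, 1/8, 9/59, 81, √2} × {-35/2, -7/3, 3/4, 4/5, 21/2, 4⋅ℯ})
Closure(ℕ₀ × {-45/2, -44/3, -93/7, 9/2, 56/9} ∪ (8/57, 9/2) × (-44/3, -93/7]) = ({8/57, 9/2} × [-44/3, -93/7]) ∪ ([8/57, 9/2] × {-44/3, -93/7}) ∪ ((8/57, 9/2) × (-44/3, -93/7]) ∪ ((ℕ₀ ∪ (ℕ₀ \ (8/57, 9/2))) × {-45/2, -44/3, -93/7, 9/2, 56/9})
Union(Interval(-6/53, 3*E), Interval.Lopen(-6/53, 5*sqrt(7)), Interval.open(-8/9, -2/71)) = Interval.Lopen(-8/9, 5*sqrt(7))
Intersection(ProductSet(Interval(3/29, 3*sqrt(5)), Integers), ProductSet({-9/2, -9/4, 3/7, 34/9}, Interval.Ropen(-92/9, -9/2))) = ProductSet({3/7, 34/9}, Range(-10, -4, 1))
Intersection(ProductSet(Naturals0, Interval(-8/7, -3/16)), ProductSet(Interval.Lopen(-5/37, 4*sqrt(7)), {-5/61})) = EmptySet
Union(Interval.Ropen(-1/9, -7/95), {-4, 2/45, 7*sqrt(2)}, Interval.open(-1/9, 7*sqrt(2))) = Union({-4}, Interval(-1/9, 7*sqrt(2)))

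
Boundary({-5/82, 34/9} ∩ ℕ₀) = ∅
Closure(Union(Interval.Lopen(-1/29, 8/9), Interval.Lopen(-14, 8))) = Interval(-14, 8)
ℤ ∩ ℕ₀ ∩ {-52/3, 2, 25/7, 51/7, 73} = {2, 73}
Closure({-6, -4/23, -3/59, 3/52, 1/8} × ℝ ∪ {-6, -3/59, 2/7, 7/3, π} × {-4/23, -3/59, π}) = ({-6, -4/23, -3/59, 3/52, 1/8} × ℝ) ∪ ({-6, -3/59, 2/7, 7/3, π} × {-4/23, -3/59, π})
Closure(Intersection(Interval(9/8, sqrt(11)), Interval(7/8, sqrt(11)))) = Interval(9/8, sqrt(11))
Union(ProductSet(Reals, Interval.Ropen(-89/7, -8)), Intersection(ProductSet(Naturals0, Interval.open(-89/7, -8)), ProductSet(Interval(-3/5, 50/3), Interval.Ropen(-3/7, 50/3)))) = ProductSet(Reals, Interval.Ropen(-89/7, -8))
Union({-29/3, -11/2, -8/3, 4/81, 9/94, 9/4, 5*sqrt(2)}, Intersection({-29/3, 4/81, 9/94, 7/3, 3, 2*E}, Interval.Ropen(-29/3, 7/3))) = {-29/3, -11/2, -8/3, 4/81, 9/94, 9/4, 5*sqrt(2)}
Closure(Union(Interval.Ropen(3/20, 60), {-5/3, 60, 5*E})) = Union({-5/3}, Interval(3/20, 60))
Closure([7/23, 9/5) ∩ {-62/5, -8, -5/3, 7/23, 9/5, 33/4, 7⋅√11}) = {7/23}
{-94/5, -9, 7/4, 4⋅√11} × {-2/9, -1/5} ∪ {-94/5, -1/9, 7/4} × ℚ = ({-94/5, -1/9, 7/4} × ℚ) ∪ ({-94/5, -9, 7/4, 4⋅√11} × {-2/9, -1/5})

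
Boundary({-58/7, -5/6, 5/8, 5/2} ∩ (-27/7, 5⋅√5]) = {-5/6, 5/8, 5/2}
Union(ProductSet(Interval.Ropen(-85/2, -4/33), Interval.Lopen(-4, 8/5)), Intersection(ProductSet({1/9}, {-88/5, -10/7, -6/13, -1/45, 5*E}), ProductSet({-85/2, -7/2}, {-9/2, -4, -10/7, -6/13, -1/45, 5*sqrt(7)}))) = ProductSet(Interval.Ropen(-85/2, -4/33), Interval.Lopen(-4, 8/5))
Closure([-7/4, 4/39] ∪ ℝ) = (-∞, ∞)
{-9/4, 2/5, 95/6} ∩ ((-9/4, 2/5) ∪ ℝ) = {-9/4, 2/5, 95/6}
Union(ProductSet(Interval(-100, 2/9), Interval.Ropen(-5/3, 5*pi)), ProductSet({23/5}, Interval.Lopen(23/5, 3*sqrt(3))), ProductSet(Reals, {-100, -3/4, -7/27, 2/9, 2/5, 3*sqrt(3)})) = Union(ProductSet({23/5}, Interval.Lopen(23/5, 3*sqrt(3))), ProductSet(Interval(-100, 2/9), Interval.Ropen(-5/3, 5*pi)), ProductSet(Reals, {-100, -3/4, -7/27, 2/9, 2/5, 3*sqrt(3)}))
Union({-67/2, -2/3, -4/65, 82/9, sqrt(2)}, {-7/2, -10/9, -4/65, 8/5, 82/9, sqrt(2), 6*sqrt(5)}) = {-67/2, -7/2, -10/9, -2/3, -4/65, 8/5, 82/9, sqrt(2), 6*sqrt(5)}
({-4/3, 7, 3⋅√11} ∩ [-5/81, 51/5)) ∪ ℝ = ℝ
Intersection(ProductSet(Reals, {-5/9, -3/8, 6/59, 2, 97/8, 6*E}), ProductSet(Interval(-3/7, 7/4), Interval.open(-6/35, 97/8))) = ProductSet(Interval(-3/7, 7/4), {6/59, 2})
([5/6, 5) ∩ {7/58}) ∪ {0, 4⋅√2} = {0, 4⋅√2}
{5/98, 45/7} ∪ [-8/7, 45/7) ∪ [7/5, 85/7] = [-8/7, 85/7]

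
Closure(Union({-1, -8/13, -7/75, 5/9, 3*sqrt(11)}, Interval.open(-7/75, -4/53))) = Union({-1, -8/13, 5/9, 3*sqrt(11)}, Interval(-7/75, -4/53))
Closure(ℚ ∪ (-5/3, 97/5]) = ℚ ∪ (-∞, ∞)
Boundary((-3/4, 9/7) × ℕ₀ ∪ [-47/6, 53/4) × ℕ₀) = [-47/6, 53/4] × ℕ₀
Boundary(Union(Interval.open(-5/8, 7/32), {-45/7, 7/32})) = {-45/7, -5/8, 7/32}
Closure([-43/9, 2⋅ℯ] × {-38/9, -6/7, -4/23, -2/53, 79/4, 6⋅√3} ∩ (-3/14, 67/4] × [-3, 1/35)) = [-3/14, 2⋅ℯ] × {-6/7, -4/23, -2/53}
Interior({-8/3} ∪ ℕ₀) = ∅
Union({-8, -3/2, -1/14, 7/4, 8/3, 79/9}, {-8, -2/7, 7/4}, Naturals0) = Union({-8, -3/2, -2/7, -1/14, 7/4, 8/3, 79/9}, Naturals0)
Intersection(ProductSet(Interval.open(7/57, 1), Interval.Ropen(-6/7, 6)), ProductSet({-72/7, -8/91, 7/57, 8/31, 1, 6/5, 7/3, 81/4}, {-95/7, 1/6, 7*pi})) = ProductSet({8/31}, {1/6})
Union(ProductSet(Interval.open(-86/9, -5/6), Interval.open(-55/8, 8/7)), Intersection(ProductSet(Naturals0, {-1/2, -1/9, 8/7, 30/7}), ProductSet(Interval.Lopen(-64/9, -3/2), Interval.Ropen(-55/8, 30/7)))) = ProductSet(Interval.open(-86/9, -5/6), Interval.open(-55/8, 8/7))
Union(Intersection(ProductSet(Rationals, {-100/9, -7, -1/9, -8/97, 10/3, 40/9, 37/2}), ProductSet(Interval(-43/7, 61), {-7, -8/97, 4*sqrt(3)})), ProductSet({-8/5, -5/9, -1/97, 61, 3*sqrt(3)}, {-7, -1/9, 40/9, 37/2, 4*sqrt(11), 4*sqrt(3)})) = Union(ProductSet({-8/5, -5/9, -1/97, 61, 3*sqrt(3)}, {-7, -1/9, 40/9, 37/2, 4*sqrt(11), 4*sqrt(3)}), ProductSet(Intersection(Interval(-43/7, 61), Rationals), {-7, -8/97}))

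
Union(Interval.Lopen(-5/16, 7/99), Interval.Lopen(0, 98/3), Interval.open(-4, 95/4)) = Interval.Lopen(-4, 98/3)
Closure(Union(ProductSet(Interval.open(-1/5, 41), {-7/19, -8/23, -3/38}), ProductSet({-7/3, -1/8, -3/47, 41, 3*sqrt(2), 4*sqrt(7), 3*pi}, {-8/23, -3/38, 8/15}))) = Union(ProductSet({-7/3, -1/8, -3/47, 41, 3*sqrt(2), 4*sqrt(7), 3*pi}, {-8/23, -3/38, 8/15}), ProductSet(Interval(-1/5, 41), {-7/19, -8/23, -3/38}))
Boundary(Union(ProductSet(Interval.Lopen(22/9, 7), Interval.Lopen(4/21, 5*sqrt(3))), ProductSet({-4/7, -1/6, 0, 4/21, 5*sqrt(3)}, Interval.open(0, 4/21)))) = Union(ProductSet({22/9, 7}, Interval(4/21, 5*sqrt(3))), ProductSet({-4/7, -1/6, 0, 4/21, 5*sqrt(3)}, Interval(0, 4/21)), ProductSet(Interval(22/9, 7), {4/21, 5*sqrt(3)}))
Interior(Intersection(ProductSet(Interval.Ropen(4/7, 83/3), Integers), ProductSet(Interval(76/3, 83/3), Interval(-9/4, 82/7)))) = EmptySet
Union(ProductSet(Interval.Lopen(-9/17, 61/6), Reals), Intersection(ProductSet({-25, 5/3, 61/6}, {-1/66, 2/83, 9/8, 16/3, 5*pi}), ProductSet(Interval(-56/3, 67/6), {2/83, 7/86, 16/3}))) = ProductSet(Interval.Lopen(-9/17, 61/6), Reals)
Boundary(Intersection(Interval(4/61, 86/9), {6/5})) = {6/5}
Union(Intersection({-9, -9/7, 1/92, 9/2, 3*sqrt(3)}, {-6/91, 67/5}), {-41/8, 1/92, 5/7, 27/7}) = {-41/8, 1/92, 5/7, 27/7}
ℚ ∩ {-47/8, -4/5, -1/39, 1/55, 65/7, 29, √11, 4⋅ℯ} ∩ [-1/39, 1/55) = {-1/39}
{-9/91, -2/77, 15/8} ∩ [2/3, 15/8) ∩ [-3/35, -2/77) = ∅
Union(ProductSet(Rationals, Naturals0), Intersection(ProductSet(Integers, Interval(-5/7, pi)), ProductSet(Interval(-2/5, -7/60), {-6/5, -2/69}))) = ProductSet(Rationals, Naturals0)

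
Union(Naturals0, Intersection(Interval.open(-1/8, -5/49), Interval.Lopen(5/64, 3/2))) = Naturals0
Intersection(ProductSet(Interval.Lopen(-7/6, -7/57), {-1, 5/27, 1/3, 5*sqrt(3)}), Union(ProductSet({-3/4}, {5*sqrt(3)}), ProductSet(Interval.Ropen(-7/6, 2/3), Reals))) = ProductSet(Interval.Lopen(-7/6, -7/57), {-1, 5/27, 1/3, 5*sqrt(3)})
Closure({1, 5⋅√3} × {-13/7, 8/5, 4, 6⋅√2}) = {1, 5⋅√3} × {-13/7, 8/5, 4, 6⋅√2}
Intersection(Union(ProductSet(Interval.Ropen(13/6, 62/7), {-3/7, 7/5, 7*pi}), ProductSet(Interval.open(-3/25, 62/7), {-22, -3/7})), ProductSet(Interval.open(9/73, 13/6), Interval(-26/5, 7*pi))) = ProductSet(Interval.open(9/73, 13/6), {-3/7})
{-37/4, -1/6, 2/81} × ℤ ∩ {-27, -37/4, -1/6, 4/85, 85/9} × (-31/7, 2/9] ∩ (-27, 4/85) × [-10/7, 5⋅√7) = {-37/4, -1/6} × {-1, 0}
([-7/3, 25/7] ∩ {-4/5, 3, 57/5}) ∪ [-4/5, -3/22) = [-4/5, -3/22) ∪ {3}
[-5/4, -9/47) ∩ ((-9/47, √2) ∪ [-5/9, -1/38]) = [-5/9, -9/47)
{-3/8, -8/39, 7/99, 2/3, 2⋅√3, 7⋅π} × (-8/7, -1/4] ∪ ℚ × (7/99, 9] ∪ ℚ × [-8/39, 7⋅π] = (ℚ × [-8/39, 7⋅π]) ∪ ({-3/8, -8/39, 7/99, 2/3, 2⋅√3, 7⋅π} × (-8/7, -1/4])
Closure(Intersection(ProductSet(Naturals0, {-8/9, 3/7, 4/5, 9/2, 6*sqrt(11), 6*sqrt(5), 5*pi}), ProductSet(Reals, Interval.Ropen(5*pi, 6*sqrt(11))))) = ProductSet(Naturals0, {5*pi})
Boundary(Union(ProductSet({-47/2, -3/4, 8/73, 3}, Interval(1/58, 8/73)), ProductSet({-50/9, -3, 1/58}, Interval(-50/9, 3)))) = Union(ProductSet({-50/9, -3, 1/58}, Interval(-50/9, 3)), ProductSet({-47/2, -3/4, 8/73, 3}, Interval(1/58, 8/73)))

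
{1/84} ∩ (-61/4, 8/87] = {1/84}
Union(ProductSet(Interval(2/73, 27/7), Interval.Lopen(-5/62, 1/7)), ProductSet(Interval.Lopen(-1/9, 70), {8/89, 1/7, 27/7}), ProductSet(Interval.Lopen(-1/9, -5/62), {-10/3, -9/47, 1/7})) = Union(ProductSet(Interval.Lopen(-1/9, -5/62), {-10/3, -9/47, 1/7}), ProductSet(Interval.Lopen(-1/9, 70), {8/89, 1/7, 27/7}), ProductSet(Interval(2/73, 27/7), Interval.Lopen(-5/62, 1/7)))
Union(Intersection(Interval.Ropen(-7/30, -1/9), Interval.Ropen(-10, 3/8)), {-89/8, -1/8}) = Union({-89/8}, Interval.Ropen(-7/30, -1/9))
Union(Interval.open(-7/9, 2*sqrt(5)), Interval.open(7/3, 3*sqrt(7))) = Interval.open(-7/9, 3*sqrt(7))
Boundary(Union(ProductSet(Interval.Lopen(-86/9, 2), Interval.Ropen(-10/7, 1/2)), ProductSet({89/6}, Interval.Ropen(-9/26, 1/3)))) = Union(ProductSet({89/6}, Interval(-9/26, 1/3)), ProductSet({-86/9, 2}, Interval(-10/7, 1/2)), ProductSet(Interval(-86/9, 2), {-10/7, 1/2}))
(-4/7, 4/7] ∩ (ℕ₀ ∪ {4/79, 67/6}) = {0} ∪ {4/79}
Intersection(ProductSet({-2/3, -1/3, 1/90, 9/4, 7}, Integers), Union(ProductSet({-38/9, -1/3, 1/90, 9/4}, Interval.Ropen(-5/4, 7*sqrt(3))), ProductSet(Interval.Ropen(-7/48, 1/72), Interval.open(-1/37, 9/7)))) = ProductSet({-1/3, 1/90, 9/4}, Range(-1, 13, 1))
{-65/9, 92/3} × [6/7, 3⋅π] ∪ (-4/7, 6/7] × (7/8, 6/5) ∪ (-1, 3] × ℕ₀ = ((-1, 3] × ℕ₀) ∪ ({-65/9, 92/3} × [6/7, 3⋅π]) ∪ ((-4/7, 6/7] × (7/8, 6/5))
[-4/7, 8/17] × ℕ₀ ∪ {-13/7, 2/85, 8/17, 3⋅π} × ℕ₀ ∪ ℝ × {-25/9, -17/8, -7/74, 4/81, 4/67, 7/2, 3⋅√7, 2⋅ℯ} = (({-13/7, 3⋅π} ∪ [-4/7, 8/17]) × ℕ₀) ∪ (ℝ × {-25/9, -17/8, -7/74, 4/81, 4/67, 7/2, 3⋅√7, 2⋅ℯ})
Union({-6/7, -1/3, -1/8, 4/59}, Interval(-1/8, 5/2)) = Union({-6/7, -1/3}, Interval(-1/8, 5/2))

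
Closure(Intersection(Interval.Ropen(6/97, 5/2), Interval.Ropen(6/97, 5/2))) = Interval(6/97, 5/2)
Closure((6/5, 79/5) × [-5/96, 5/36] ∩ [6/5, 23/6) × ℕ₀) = [6/5, 23/6] × {0}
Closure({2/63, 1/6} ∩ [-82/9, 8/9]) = {2/63, 1/6}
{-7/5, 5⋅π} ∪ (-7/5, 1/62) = [-7/5, 1/62) ∪ {5⋅π}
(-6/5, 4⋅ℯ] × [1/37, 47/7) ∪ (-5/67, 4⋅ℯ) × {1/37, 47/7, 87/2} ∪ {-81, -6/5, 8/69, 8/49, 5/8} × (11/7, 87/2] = ({-81, -6/5, 8/69, 8/49, 5/8} × (11/7, 87/2]) ∪ ((-5/67, 4⋅ℯ) × {1/37, 47/7, 87/2}) ∪ ((-6/5, 4⋅ℯ] × [1/37, 47/7))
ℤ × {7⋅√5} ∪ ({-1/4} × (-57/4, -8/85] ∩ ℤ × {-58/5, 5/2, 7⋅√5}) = ℤ × {7⋅√5}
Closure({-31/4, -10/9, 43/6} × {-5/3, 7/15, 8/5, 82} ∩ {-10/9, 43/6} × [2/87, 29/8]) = {-10/9, 43/6} × {7/15, 8/5}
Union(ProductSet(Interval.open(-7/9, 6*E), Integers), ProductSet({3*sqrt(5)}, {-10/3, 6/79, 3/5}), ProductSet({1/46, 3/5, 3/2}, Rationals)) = Union(ProductSet({3*sqrt(5)}, {-10/3, 6/79, 3/5}), ProductSet({1/46, 3/5, 3/2}, Rationals), ProductSet(Interval.open(-7/9, 6*E), Integers))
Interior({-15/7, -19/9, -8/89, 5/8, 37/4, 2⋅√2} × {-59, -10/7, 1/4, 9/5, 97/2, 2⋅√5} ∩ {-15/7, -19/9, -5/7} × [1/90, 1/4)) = ∅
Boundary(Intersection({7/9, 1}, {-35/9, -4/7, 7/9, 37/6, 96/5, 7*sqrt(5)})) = {7/9}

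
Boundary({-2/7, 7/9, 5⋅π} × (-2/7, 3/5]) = {-2/7, 7/9, 5⋅π} × [-2/7, 3/5]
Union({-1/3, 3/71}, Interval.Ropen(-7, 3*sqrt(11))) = Interval.Ropen(-7, 3*sqrt(11))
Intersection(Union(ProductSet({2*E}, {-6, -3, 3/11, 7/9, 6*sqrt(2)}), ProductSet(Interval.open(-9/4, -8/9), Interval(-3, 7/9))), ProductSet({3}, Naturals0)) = EmptySet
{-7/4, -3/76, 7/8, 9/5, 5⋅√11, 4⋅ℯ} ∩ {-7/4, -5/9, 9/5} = {-7/4, 9/5}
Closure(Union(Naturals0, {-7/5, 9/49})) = Union({-7/5, 9/49}, Naturals0)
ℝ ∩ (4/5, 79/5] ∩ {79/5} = {79/5}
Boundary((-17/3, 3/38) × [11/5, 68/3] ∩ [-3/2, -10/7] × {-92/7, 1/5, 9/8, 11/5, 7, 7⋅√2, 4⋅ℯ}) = [-3/2, -10/7] × {11/5, 7, 7⋅√2, 4⋅ℯ}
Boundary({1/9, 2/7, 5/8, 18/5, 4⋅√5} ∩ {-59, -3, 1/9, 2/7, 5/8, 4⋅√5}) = {1/9, 2/7, 5/8, 4⋅√5}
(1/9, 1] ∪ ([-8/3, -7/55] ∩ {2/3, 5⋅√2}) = (1/9, 1]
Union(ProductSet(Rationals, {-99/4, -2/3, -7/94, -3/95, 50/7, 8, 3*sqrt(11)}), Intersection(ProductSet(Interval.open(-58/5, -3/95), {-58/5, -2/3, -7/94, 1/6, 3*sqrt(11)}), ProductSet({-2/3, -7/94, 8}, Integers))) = ProductSet(Rationals, {-99/4, -2/3, -7/94, -3/95, 50/7, 8, 3*sqrt(11)})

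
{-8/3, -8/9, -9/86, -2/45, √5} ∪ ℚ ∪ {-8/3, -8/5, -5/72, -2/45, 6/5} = ℚ ∪ {√5}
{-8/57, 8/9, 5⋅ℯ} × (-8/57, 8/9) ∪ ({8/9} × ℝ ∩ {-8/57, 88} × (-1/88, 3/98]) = {-8/57, 8/9, 5⋅ℯ} × (-8/57, 8/9)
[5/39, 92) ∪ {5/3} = [5/39, 92)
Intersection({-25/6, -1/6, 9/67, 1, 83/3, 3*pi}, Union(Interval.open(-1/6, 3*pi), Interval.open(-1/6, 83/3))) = {9/67, 1, 3*pi}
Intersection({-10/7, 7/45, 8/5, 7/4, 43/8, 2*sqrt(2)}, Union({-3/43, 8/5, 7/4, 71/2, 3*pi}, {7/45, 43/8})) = {7/45, 8/5, 7/4, 43/8}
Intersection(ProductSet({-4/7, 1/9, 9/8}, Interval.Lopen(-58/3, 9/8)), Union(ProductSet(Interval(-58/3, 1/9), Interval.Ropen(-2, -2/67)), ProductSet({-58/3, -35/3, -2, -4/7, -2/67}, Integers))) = Union(ProductSet({-4/7}, Range(-19, 2, 1)), ProductSet({-4/7, 1/9}, Interval.Ropen(-2, -2/67)))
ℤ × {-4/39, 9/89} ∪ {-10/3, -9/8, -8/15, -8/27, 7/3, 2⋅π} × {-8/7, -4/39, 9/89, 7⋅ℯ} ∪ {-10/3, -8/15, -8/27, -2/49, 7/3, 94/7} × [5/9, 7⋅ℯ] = (ℤ × {-4/39, 9/89}) ∪ ({-10/3, -8/15, -8/27, -2/49, 7/3, 94/7} × [5/9, 7⋅ℯ]) ∪ ({-10/3, -9/8, -8/15, -8/27, 7/3, 2⋅π} × {-8/7, -4/39, 9/89, 7⋅ℯ})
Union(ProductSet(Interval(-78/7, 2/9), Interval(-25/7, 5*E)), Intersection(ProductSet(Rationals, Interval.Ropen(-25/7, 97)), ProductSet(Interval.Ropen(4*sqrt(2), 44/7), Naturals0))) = Union(ProductSet(Intersection(Interval.Ropen(4*sqrt(2), 44/7), Rationals), Range(0, 97, 1)), ProductSet(Interval(-78/7, 2/9), Interval(-25/7, 5*E)))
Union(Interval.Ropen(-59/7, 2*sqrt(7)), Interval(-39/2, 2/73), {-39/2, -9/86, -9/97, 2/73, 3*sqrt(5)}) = Union({3*sqrt(5)}, Interval.Ropen(-39/2, 2*sqrt(7)))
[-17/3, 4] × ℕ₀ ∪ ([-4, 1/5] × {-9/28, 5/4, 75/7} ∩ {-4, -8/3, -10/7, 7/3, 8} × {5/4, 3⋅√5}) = ({-4, -8/3, -10/7} × {5/4}) ∪ ([-17/3, 4] × ℕ₀)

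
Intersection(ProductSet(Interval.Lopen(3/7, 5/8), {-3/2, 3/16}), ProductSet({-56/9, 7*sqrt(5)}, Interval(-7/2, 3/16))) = EmptySet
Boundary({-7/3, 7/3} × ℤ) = {-7/3, 7/3} × ℤ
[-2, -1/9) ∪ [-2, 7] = [-2, 7]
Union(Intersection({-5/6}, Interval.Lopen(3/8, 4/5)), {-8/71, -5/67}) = {-8/71, -5/67}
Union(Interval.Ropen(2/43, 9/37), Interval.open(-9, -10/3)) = Union(Interval.open(-9, -10/3), Interval.Ropen(2/43, 9/37))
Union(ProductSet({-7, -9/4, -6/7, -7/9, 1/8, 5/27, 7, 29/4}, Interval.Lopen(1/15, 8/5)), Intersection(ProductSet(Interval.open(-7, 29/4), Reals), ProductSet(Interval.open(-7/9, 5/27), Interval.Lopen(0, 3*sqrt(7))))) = Union(ProductSet({-7, -9/4, -6/7, -7/9, 1/8, 5/27, 7, 29/4}, Interval.Lopen(1/15, 8/5)), ProductSet(Interval.open(-7/9, 5/27), Interval.Lopen(0, 3*sqrt(7))))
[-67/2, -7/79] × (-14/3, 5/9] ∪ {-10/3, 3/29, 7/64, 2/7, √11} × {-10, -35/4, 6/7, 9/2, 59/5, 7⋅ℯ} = ([-67/2, -7/79] × (-14/3, 5/9]) ∪ ({-10/3, 3/29, 7/64, 2/7, √11} × {-10, -35/4, 6/7, 9/2, 59/5, 7⋅ℯ})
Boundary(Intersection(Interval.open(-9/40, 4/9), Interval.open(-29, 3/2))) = {-9/40, 4/9}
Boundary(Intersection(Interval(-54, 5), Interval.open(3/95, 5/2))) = {3/95, 5/2}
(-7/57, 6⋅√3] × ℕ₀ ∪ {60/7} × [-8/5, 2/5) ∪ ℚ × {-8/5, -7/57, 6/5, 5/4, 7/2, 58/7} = ({60/7} × [-8/5, 2/5)) ∪ (ℚ × {-8/5, -7/57, 6/5, 5/4, 7/2, 58/7}) ∪ ((-7/57, 6⋅√3] × ℕ₀)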